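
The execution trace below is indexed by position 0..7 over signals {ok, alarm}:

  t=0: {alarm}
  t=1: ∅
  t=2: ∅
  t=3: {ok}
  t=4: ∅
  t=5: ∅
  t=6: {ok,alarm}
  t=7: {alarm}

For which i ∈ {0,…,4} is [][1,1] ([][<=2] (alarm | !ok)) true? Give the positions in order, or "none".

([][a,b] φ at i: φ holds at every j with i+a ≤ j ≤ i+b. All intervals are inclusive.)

3, 4

Evaluate at each i in [0,4]:
  i=0: ✗ (fails at j=1)
  i=1: ✗ (fails at j=2)
  i=2: ✗ (fails at j=3)
  i=3: ✓ (all of [4,4])
  i=4: ✓ (all of [5,5])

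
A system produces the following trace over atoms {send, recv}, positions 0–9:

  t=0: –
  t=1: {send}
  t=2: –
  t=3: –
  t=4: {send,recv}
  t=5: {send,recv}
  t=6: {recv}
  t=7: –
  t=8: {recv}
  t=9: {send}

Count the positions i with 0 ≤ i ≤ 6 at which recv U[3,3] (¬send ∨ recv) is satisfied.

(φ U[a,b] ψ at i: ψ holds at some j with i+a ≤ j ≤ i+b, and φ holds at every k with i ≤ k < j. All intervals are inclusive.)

1

Evaluate at each i in [0,6]:
  i=0: ✗ (lhs fails at k=0 before rhs at j=3)
  i=1: ✗ (lhs fails at k=1 before rhs at j=4)
  i=2: ✗ (lhs fails at k=2 before rhs at j=5)
  i=3: ✗ (lhs fails at k=3 before rhs at j=6)
  i=4: ✓ (rhs at j=7; lhs holds on [4,6])
  i=5: ✗ (lhs fails at k=7 before rhs at j=8)
  i=6: ✗ (no rhs in [9,9])
Positions where it holds: {4} → 1.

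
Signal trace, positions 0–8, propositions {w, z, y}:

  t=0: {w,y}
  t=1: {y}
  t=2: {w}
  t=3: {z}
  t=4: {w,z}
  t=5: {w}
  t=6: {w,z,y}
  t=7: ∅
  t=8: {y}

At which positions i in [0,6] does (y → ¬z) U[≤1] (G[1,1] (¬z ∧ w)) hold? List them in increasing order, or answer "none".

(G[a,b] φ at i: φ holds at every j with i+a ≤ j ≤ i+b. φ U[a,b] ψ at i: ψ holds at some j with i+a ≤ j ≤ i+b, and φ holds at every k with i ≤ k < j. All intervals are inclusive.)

Evaluate at each i in [0,6]:
  i=0: ✓ (rhs at j=1; lhs holds on [0,0])
  i=1: ✓ (rhs at j=1)
  i=2: ✗ (no rhs in [2,3])
  i=3: ✓ (rhs at j=4; lhs holds on [3,3])
  i=4: ✓ (rhs at j=4)
  i=5: ✗ (no rhs in [5,6])
  i=6: ✗ (no rhs in [6,7])

0, 1, 3, 4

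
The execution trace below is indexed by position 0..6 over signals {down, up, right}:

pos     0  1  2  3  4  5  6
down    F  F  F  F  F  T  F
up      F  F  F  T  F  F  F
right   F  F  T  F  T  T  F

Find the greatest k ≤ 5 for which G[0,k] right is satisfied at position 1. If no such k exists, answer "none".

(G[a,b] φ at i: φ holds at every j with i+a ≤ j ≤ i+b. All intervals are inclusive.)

right must hold from j=1 onward; find where it first fails.
  j=1: fails → no k works.

none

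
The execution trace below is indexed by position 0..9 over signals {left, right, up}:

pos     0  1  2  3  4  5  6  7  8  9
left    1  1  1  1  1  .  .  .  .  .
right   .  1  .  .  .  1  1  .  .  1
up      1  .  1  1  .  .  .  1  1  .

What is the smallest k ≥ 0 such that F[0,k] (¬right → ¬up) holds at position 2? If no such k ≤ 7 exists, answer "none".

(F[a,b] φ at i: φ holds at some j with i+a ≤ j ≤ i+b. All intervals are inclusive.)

Scan j = 2,3,… for (¬right → ¬up):
  j=2: fails
  j=3: fails
  j=4: holds
First hit at j=4, so smallest k = 4-2 = 2.

2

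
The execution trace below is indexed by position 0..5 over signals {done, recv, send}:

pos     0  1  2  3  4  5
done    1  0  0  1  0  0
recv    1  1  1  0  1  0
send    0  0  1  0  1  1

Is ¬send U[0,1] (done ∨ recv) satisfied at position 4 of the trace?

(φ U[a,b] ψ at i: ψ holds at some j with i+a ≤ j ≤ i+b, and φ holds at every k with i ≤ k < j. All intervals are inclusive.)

Need some j in [4,5] with (done ∨ recv), and ¬send at every k in [4,j-1].
  j=4: (done ∨ recv) holds; no prefix to check → satisfied.

Holds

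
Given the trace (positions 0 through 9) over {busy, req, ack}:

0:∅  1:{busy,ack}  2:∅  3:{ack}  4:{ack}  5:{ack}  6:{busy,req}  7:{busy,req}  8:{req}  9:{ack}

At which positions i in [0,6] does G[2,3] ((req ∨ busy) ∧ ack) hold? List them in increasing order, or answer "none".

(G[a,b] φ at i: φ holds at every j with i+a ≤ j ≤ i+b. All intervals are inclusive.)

Evaluate at each i in [0,6]:
  i=0: ✗ (fails at j=2)
  i=1: ✗ (fails at j=3)
  i=2: ✗ (fails at j=4)
  i=3: ✗ (fails at j=5)
  i=4: ✗ (fails at j=6)
  i=5: ✗ (fails at j=7)
  i=6: ✗ (fails at j=8)

none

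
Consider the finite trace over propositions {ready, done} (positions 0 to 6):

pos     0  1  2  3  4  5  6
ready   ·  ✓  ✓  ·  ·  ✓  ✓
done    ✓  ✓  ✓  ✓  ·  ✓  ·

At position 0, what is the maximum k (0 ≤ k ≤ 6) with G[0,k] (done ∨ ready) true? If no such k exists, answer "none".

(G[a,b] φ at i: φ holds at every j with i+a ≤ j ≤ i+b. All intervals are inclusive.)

3

(done ∨ ready) must hold from j=0 onward; find where it first fails.
  j=0: holds
  j=1: holds
  j=2: holds
  j=3: holds
  j=4: fails
Holds on [0,3], so largest k = 3.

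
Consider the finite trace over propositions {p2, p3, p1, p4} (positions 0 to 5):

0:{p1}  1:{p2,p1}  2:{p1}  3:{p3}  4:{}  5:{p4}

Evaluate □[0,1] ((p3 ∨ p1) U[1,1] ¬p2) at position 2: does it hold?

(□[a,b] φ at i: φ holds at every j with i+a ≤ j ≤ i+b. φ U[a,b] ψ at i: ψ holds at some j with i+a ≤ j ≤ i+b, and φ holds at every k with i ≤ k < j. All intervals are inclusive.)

Check ((p3 ∨ p1) U[1,1] ¬p2) at every j in [2,3]:
  j=2: holds
  j=3: holds
All positions satisfy it → formula holds.

Holds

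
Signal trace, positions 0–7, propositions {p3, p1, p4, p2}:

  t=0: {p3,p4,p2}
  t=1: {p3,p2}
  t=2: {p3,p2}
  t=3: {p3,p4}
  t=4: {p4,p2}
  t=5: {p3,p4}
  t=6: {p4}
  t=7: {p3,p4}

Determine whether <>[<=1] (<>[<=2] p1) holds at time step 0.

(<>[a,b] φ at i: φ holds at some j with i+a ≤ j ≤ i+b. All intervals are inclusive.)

Check <>[<=2] p1 at each j in [0,1]:
  j=0: fails (none in [0,2])
  j=1: fails (none in [1,3])
No position in the window satisfies it → formula fails.

Does not hold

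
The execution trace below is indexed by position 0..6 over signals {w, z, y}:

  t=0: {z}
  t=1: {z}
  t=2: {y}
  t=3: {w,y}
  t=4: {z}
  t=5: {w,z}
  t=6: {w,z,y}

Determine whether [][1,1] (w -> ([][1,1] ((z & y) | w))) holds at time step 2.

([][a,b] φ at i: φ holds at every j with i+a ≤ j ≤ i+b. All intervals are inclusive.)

Does not hold

Check (w -> ([][1,1] ((z & y) | w))) at every j in [3,3]:
  j=3: antecedent true; consequent fails at 4 → ✗
Fails at j=3 → formula fails.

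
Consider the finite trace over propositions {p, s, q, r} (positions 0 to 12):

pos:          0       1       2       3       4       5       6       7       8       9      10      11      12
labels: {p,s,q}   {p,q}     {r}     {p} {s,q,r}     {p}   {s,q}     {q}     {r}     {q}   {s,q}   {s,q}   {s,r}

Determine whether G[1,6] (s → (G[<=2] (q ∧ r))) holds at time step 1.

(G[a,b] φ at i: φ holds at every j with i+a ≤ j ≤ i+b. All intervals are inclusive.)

Check (s → (G[<=2] (q ∧ r))) at every j in [2,7]:
  j=2: antecedent false → ✓
  j=3: antecedent false → ✓
  j=4: antecedent true; consequent fails at 5 → ✗
  j=5: antecedent false → ✓
  j=6: antecedent true; consequent fails at 6 → ✗
  j=7: antecedent false → ✓
Fails at j=4 → formula fails.

No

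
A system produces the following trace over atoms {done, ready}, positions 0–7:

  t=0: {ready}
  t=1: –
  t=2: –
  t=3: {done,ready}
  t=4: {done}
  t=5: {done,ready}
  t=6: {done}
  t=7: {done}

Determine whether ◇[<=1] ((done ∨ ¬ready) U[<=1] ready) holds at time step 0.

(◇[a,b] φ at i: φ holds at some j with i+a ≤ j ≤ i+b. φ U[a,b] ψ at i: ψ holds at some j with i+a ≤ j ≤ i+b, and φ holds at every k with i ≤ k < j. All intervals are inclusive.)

Check ((done ∨ ¬ready) U[<=1] ready) at each j in [0,1]:
  j=0: holds
  j=1: fails
Found at j=0 → formula holds.

Yes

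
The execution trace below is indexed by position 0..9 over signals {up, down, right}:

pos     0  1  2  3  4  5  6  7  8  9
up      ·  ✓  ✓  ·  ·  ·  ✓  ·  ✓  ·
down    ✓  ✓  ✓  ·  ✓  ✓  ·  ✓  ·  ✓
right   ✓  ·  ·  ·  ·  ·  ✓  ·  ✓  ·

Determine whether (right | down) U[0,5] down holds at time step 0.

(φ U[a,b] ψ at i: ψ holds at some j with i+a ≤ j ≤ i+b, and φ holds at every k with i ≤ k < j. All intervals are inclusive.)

Holds

Need some j in [0,5] with down, and (right | down) at every k in [0,j-1].
  j=0: down holds; no prefix to check → satisfied.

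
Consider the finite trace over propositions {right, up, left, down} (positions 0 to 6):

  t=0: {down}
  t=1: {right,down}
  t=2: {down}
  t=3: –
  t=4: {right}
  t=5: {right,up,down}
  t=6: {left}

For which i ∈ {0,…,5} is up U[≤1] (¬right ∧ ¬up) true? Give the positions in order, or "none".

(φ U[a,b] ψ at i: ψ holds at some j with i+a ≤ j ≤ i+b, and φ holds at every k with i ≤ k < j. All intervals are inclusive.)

Evaluate at each i in [0,5]:
  i=0: ✓ (rhs at j=0)
  i=1: ✗ (lhs fails at k=1 before rhs at j=2)
  i=2: ✓ (rhs at j=2)
  i=3: ✓ (rhs at j=3)
  i=4: ✗ (no rhs in [4,5])
  i=5: ✓ (rhs at j=6; lhs holds on [5,5])

0, 2, 3, 5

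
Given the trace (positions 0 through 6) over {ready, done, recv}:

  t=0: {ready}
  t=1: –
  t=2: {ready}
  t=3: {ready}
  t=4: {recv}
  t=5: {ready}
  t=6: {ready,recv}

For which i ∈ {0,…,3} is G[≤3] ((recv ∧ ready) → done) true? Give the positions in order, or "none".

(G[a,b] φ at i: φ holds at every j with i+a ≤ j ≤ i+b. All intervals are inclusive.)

Evaluate at each i in [0,3]:
  i=0: ✓ (all of [0,3])
  i=1: ✓ (all of [1,4])
  i=2: ✓ (all of [2,5])
  i=3: ✗ (fails at j=6)

0, 1, 2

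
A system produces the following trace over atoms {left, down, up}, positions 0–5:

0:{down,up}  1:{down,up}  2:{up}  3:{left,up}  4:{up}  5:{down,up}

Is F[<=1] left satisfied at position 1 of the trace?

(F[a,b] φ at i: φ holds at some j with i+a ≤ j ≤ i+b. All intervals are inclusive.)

No

Check left at each j in [1,2]:
  j=1: false
  j=2: false
No position in the window satisfies it → formula fails.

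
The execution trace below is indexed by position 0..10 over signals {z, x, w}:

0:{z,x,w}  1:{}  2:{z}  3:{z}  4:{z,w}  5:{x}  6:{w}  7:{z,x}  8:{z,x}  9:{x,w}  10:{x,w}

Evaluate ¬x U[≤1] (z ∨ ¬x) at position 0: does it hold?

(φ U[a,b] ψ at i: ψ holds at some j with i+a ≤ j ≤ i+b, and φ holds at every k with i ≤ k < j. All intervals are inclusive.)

Yes

Need some j in [0,1] with (z ∨ ¬x), and ¬x at every k in [0,j-1].
  j=0: (z ∨ ¬x) holds; no prefix to check → satisfied.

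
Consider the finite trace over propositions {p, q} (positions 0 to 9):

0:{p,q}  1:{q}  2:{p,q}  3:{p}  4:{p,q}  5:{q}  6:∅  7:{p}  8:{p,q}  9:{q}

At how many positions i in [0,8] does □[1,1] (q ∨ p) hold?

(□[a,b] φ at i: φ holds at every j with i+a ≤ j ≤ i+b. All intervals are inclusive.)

8

Evaluate at each i in [0,8]:
  i=0: ✓ (all of [1,1])
  i=1: ✓ (all of [2,2])
  i=2: ✓ (all of [3,3])
  i=3: ✓ (all of [4,4])
  i=4: ✓ (all of [5,5])
  i=5: ✗ (fails at j=6)
  i=6: ✓ (all of [7,7])
  i=7: ✓ (all of [8,8])
  i=8: ✓ (all of [9,9])
Positions where it holds: {0, 1, 2, 3, 4, 6, 7, 8} → 8.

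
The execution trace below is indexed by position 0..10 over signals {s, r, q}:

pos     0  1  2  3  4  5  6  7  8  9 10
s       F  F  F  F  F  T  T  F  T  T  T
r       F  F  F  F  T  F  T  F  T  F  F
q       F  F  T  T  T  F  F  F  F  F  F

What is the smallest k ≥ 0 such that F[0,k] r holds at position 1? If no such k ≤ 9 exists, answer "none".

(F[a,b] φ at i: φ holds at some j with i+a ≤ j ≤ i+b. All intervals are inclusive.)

Scan j = 1,2,… for r:
  j=1: fails
  j=2: fails
  j=3: fails
  j=4: holds
First hit at j=4, so smallest k = 4-1 = 3.

3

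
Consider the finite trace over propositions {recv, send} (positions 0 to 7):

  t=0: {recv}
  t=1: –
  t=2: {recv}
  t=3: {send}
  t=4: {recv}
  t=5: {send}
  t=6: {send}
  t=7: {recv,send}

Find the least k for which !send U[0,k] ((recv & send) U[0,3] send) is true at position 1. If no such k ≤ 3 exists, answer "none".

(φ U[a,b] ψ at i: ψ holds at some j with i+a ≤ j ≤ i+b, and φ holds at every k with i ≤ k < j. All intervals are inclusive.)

2

Need earliest j ≥ 1 with ((recv & send) U[0,3] send), and !send at every k in [1,j-1].
  j=1: rhs fails.
  j=2: rhs fails.
  j=3: rhs holds; lhs holds on [1,2]. k = 2.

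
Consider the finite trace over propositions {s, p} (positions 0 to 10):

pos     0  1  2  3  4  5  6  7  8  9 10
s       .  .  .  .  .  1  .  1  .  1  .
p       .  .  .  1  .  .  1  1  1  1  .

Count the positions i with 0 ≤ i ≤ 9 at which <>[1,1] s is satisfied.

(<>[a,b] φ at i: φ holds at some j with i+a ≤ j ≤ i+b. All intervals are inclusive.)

Evaluate at each i in [0,9]:
  i=0: ✗ (none in [1,1])
  i=1: ✗ (none in [2,2])
  i=2: ✗ (none in [3,3])
  i=3: ✗ (none in [4,4])
  i=4: ✓ (witness j=5)
  i=5: ✗ (none in [6,6])
  i=6: ✓ (witness j=7)
  i=7: ✗ (none in [8,8])
  i=8: ✓ (witness j=9)
  i=9: ✗ (none in [10,10])
Positions where it holds: {4, 6, 8} → 3.

3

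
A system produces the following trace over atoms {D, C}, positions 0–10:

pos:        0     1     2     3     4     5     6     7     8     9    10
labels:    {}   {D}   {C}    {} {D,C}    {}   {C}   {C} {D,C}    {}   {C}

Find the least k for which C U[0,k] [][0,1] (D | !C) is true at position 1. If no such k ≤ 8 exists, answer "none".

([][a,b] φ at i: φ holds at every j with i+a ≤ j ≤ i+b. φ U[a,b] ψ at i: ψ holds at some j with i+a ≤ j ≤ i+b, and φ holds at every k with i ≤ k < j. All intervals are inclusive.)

Need earliest j ≥ 1 with [][0,1] (D | !C), and C at every k in [1,j-1].
  j=1: rhs fails.
  j=2: rhs fails.
  j=3: rhs holds but lhs fails at k=1.
  j=4: rhs holds but lhs fails at k=1.
  j=5: rhs fails.
  j=6: rhs fails.
  j=7: rhs fails.
  j=8: rhs holds but lhs fails at k=1.
  j=9: rhs fails.
No witness within the range → none.

none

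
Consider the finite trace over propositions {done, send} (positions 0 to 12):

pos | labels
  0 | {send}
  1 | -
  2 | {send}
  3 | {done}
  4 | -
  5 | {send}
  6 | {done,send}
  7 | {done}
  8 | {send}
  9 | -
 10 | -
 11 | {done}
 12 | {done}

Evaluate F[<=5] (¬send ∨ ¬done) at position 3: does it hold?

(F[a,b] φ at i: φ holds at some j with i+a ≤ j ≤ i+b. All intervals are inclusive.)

Check (¬send ∨ ¬done) at each j in [3,8]:
  j=3: true
  j=4: true
  j=5: true
  j=6: false
  j=7: true
  j=8: true
Found at j=3 → formula holds.

Holds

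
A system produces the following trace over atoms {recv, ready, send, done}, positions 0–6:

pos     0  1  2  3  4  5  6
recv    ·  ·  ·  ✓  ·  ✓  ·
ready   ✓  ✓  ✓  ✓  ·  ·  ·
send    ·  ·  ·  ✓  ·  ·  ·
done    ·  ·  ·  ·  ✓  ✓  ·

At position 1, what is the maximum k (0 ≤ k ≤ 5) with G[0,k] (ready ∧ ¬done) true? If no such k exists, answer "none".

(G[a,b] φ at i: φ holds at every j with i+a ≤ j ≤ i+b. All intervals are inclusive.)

2

(ready ∧ ¬done) must hold from j=1 onward; find where it first fails.
  j=1: holds
  j=2: holds
  j=3: holds
  j=4: fails
Holds on [1,3], so largest k = 2.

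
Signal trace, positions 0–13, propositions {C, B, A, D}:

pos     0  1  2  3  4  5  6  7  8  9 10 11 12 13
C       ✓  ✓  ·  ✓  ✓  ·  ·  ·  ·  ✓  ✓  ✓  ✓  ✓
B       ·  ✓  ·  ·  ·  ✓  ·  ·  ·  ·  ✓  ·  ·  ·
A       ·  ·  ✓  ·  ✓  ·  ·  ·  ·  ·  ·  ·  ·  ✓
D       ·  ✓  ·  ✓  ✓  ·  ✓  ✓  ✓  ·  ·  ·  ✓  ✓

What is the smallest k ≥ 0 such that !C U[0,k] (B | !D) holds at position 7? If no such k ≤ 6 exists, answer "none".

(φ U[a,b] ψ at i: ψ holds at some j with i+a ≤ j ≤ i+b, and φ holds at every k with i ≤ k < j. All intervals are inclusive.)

Need earliest j ≥ 7 with (B | !D), and !C at every k in [7,j-1].
  j=7: rhs fails.
  j=8: rhs fails.
  j=9: rhs holds; lhs holds on [7,8]. k = 2.

2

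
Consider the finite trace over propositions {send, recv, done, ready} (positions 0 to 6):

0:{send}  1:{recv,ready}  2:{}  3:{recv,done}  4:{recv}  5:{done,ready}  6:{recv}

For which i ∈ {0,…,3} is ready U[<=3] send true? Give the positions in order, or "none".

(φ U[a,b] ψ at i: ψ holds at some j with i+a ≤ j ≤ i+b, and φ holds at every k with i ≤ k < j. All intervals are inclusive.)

0

Evaluate at each i in [0,3]:
  i=0: ✓ (rhs at j=0)
  i=1: ✗ (no rhs in [1,4])
  i=2: ✗ (no rhs in [2,5])
  i=3: ✗ (no rhs in [3,6])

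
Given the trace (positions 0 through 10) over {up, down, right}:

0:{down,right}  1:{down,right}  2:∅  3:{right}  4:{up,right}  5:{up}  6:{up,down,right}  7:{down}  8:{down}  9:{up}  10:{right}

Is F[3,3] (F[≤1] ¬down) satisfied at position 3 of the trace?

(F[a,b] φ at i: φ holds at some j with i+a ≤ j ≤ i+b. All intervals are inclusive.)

No

Check F[≤1] ¬down at each j in [6,6]:
  j=6: fails (none in [6,7])
No position in the window satisfies it → formula fails.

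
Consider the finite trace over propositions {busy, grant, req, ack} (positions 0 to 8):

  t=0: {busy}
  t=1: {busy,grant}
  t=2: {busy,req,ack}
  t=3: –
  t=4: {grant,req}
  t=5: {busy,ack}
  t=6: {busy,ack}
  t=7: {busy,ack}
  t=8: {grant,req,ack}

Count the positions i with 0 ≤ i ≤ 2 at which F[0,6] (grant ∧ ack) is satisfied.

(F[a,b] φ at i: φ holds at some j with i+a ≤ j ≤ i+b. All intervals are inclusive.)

Evaluate at each i in [0,2]:
  i=0: ✗ (none in [0,6])
  i=1: ✗ (none in [1,7])
  i=2: ✓ (witness j=8)
Positions where it holds: {2} → 1.

1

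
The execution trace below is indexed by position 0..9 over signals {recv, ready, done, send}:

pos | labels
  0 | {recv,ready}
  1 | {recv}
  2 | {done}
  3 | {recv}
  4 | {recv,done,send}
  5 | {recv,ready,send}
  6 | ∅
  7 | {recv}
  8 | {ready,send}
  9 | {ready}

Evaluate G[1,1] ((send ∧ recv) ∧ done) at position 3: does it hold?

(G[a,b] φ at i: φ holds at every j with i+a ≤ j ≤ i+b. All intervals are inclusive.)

True

Check ((send ∧ recv) ∧ done) at every j in [4,4]:
  j=4: true
All positions satisfy it → formula holds.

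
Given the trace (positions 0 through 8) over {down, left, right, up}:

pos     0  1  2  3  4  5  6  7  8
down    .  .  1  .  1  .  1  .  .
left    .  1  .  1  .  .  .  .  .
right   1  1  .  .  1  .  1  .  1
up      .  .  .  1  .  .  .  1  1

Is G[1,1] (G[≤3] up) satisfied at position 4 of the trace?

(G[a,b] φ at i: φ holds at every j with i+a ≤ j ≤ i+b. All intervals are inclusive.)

No

Check G[≤3] up at every j in [5,5]:
  j=5: fails at 5
Fails at j=5 → formula fails.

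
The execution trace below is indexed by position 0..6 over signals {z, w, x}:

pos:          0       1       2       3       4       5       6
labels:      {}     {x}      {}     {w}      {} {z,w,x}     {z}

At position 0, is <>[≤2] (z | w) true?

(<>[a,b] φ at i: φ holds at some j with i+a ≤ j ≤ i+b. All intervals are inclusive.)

Does not hold

Check (z | w) at each j in [0,2]:
  j=0: false
  j=1: false
  j=2: false
No position in the window satisfies it → formula fails.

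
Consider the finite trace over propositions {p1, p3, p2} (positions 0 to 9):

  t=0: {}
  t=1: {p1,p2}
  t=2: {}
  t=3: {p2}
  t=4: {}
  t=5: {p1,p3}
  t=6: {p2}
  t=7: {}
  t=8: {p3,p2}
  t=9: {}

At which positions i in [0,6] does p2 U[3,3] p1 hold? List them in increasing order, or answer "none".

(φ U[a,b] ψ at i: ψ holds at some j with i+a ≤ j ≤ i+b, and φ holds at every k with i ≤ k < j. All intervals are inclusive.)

none

Evaluate at each i in [0,6]:
  i=0: ✗ (no rhs in [3,3])
  i=1: ✗ (no rhs in [4,4])
  i=2: ✗ (lhs fails at k=2 before rhs at j=5)
  i=3: ✗ (no rhs in [6,6])
  i=4: ✗ (no rhs in [7,7])
  i=5: ✗ (no rhs in [8,8])
  i=6: ✗ (no rhs in [9,9])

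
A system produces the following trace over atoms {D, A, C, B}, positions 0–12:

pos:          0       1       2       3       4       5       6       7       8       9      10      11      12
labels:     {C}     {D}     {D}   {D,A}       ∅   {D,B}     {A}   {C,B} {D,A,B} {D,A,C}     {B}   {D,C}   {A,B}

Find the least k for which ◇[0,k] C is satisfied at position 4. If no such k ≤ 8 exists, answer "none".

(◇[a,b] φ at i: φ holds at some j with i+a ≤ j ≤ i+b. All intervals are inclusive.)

3

Scan j = 4,5,… for C:
  j=4: fails
  j=5: fails
  j=6: fails
  j=7: holds
First hit at j=7, so smallest k = 7-4 = 3.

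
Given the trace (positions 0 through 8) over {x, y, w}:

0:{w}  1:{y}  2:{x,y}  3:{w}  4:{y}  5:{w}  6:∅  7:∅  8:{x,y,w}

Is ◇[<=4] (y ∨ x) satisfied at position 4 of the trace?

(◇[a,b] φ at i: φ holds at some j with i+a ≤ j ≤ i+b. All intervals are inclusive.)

Check (y ∨ x) at each j in [4,8]:
  j=4: true
  j=5: false
  j=6: false
  j=7: false
  j=8: true
Found at j=4 → formula holds.

Holds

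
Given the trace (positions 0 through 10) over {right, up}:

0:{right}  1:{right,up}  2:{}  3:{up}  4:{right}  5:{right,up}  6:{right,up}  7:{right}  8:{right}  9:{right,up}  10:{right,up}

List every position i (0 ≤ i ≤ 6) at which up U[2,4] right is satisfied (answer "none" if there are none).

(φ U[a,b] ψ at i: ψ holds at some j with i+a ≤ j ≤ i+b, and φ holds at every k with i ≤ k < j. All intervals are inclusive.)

5

Evaluate at each i in [0,6]:
  i=0: ✗ (lhs fails at k=0 before rhs at j=4)
  i=1: ✗ (lhs fails at k=2 before rhs at j=4)
  i=2: ✗ (lhs fails at k=2 before rhs at j=4)
  i=3: ✗ (lhs fails at k=4 before rhs at j=5)
  i=4: ✗ (lhs fails at k=4 before rhs at j=6)
  i=5: ✓ (rhs at j=7; lhs holds on [5,6])
  i=6: ✗ (lhs fails at k=7 before rhs at j=8)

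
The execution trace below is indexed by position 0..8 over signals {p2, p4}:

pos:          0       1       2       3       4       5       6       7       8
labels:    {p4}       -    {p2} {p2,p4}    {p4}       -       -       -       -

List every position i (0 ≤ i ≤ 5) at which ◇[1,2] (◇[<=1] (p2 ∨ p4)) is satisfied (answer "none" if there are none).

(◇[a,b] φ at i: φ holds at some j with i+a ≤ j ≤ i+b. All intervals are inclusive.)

Evaluate at each i in [0,5]:
  i=0: ✓ (witness j=1)
  i=1: ✓ (witness j=2)
  i=2: ✓ (witness j=3)
  i=3: ✓ (witness j=4)
  i=4: ✗ (none in [5,6])
  i=5: ✗ (none in [6,7])

0, 1, 2, 3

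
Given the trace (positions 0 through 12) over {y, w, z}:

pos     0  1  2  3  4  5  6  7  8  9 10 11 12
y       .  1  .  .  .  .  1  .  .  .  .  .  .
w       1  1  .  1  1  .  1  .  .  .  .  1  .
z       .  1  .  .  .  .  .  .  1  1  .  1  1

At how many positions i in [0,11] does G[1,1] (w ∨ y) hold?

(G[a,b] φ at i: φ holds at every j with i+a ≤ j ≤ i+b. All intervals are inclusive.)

Evaluate at each i in [0,11]:
  i=0: ✓ (all of [1,1])
  i=1: ✗ (fails at j=2)
  i=2: ✓ (all of [3,3])
  i=3: ✓ (all of [4,4])
  i=4: ✗ (fails at j=5)
  i=5: ✓ (all of [6,6])
  i=6: ✗ (fails at j=7)
  i=7: ✗ (fails at j=8)
  i=8: ✗ (fails at j=9)
  i=9: ✗ (fails at j=10)
  i=10: ✓ (all of [11,11])
  i=11: ✗ (fails at j=12)
Positions where it holds: {0, 2, 3, 5, 10} → 5.

5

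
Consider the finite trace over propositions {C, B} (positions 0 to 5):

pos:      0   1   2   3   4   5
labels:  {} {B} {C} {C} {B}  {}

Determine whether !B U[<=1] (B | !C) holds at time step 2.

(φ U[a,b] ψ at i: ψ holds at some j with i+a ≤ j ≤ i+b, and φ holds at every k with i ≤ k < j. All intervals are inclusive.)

No

Need some j in [2,3] with (B | !C), and !B at every k in [2,j-1].
  j=2: (B | !C) false.
  j=3: (B | !C) false.
No j in the window works → until fails.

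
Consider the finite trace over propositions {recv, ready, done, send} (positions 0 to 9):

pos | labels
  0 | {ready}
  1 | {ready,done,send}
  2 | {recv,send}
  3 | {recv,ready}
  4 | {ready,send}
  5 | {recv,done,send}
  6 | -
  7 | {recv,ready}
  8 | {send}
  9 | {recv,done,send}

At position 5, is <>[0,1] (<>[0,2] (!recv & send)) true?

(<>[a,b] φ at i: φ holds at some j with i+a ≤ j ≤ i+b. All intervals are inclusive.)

Check <>[0,2] (!recv & send) at each j in [5,6]:
  j=5: fails (none in [5,7])
  j=6: holds (witness at 8)
Found at j=6 → formula holds.

True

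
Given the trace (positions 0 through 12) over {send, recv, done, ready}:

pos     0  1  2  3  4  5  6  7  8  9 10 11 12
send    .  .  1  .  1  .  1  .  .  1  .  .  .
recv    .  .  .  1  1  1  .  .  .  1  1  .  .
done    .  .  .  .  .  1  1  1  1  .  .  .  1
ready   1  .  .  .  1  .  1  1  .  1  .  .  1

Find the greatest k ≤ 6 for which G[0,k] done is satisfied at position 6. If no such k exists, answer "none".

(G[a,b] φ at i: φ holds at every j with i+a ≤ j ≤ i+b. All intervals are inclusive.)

2

done must hold from j=6 onward; find where it first fails.
  j=6: holds
  j=7: holds
  j=8: holds
  j=9: fails
Holds on [6,8], so largest k = 2.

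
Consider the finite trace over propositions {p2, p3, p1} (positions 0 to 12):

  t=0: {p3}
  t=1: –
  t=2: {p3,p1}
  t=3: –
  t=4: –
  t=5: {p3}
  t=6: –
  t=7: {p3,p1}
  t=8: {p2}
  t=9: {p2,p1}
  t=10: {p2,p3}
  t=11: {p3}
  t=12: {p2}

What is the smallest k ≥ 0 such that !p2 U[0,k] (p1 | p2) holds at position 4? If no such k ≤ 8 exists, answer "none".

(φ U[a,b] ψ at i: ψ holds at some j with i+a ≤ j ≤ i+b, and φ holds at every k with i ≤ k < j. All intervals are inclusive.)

Need earliest j ≥ 4 with (p1 | p2), and !p2 at every k in [4,j-1].
  j=4: rhs fails.
  j=5: rhs fails.
  j=6: rhs fails.
  j=7: rhs holds; lhs holds on [4,6]. k = 3.

3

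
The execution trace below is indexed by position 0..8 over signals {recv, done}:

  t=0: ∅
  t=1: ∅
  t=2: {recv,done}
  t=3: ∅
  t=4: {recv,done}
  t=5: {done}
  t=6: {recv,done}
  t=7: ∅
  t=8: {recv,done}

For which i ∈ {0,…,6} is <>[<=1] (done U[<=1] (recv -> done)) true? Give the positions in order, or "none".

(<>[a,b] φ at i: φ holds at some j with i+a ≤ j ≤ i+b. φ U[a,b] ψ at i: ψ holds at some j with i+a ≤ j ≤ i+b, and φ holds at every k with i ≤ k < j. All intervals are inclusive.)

Evaluate at each i in [0,6]:
  i=0: ✓ (witness j=0)
  i=1: ✓ (witness j=1)
  i=2: ✓ (witness j=2)
  i=3: ✓ (witness j=3)
  i=4: ✓ (witness j=4)
  i=5: ✓ (witness j=5)
  i=6: ✓ (witness j=6)

0, 1, 2, 3, 4, 5, 6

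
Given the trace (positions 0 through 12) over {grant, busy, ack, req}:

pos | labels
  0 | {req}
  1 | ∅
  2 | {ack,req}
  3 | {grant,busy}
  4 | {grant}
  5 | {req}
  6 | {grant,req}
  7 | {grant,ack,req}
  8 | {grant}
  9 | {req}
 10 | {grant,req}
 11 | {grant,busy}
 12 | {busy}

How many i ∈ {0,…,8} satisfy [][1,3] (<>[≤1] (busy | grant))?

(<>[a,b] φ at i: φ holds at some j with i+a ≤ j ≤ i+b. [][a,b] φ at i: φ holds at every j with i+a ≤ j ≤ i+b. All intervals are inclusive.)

8

Evaluate at each i in [0,8]:
  i=0: ✗ (fails at j=1)
  i=1: ✓ (all of [2,4])
  i=2: ✓ (all of [3,5])
  i=3: ✓ (all of [4,6])
  i=4: ✓ (all of [5,7])
  i=5: ✓ (all of [6,8])
  i=6: ✓ (all of [7,9])
  i=7: ✓ (all of [8,10])
  i=8: ✓ (all of [9,11])
Positions where it holds: {1, 2, 3, 4, 5, 6, 7, 8} → 8.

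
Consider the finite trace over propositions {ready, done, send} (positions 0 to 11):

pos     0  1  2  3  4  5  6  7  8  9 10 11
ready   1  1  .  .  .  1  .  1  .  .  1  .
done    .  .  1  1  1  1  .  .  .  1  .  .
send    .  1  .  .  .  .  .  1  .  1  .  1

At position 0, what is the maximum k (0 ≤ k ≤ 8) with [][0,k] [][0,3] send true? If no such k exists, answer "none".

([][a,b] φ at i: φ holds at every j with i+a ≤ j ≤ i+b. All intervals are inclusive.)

[][0,3] send must hold from j=0 onward; find where it first fails.
  j=0: fails → no k works.

none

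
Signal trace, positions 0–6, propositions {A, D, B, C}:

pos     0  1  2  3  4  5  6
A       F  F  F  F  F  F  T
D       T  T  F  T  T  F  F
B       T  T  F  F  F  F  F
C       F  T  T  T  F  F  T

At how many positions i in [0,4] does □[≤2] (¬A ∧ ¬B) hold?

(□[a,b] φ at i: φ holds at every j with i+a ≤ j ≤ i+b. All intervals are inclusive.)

Evaluate at each i in [0,4]:
  i=0: ✗ (fails at j=0)
  i=1: ✗ (fails at j=1)
  i=2: ✓ (all of [2,4])
  i=3: ✓ (all of [3,5])
  i=4: ✗ (fails at j=6)
Positions where it holds: {2, 3} → 2.

2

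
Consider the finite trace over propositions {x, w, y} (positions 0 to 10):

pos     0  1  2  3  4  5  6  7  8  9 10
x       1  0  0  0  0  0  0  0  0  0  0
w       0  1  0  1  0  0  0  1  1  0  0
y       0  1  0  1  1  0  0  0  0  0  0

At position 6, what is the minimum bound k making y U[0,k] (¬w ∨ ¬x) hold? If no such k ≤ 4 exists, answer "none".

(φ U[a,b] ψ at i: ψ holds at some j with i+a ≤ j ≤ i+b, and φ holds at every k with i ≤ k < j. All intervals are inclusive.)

0

Need earliest j ≥ 6 with (¬w ∨ ¬x), and y at every k in [6,j-1].
  j=6: rhs holds (empty prefix). k = 0.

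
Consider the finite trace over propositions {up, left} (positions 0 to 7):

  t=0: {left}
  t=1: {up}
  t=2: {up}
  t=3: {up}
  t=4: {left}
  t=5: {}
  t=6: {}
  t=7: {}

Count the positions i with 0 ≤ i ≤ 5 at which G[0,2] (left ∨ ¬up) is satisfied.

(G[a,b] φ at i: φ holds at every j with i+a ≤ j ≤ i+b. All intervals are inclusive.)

Evaluate at each i in [0,5]:
  i=0: ✗ (fails at j=1)
  i=1: ✗ (fails at j=1)
  i=2: ✗ (fails at j=2)
  i=3: ✗ (fails at j=3)
  i=4: ✓ (all of [4,6])
  i=5: ✓ (all of [5,7])
Positions where it holds: {4, 5} → 2.

2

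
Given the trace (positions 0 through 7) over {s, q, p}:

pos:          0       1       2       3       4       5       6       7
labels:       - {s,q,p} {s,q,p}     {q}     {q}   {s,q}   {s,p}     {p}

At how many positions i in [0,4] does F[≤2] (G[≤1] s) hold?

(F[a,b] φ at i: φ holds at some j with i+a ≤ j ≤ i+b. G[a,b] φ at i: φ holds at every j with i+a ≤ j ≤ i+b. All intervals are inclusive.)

4

Evaluate at each i in [0,4]:
  i=0: ✓ (witness j=1)
  i=1: ✓ (witness j=1)
  i=2: ✗ (none in [2,4])
  i=3: ✓ (witness j=5)
  i=4: ✓ (witness j=5)
Positions where it holds: {0, 1, 3, 4} → 4.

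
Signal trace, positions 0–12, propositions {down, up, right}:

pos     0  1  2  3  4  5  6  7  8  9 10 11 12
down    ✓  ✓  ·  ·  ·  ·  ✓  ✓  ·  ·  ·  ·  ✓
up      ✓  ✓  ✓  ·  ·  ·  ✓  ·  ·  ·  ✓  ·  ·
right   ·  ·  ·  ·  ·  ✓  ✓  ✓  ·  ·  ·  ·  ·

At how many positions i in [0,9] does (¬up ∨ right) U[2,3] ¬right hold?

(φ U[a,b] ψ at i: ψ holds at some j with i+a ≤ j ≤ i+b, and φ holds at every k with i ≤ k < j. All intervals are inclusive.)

Evaluate at each i in [0,9]:
  i=0: ✗ (lhs fails at k=0 before rhs at j=2)
  i=1: ✗ (lhs fails at k=1 before rhs at j=3)
  i=2: ✗ (lhs fails at k=2 before rhs at j=4)
  i=3: ✗ (no rhs in [5,6])
  i=4: ✗ (no rhs in [6,7])
  i=5: ✓ (rhs at j=8; lhs holds on [5,7])
  i=6: ✓ (rhs at j=8; lhs holds on [6,7])
  i=7: ✓ (rhs at j=9; lhs holds on [7,8])
  i=8: ✓ (rhs at j=10; lhs holds on [8,9])
  i=9: ✗ (lhs fails at k=10 before rhs at j=11)
Positions where it holds: {5, 6, 7, 8} → 4.

4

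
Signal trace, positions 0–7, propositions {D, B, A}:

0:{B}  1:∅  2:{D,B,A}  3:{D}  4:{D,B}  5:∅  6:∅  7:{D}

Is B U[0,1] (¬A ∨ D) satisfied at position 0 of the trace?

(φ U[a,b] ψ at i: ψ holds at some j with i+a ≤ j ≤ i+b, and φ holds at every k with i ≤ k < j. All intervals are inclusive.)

Yes

Need some j in [0,1] with (¬A ∨ D), and B at every k in [0,j-1].
  j=0: (¬A ∨ D) holds; no prefix to check → satisfied.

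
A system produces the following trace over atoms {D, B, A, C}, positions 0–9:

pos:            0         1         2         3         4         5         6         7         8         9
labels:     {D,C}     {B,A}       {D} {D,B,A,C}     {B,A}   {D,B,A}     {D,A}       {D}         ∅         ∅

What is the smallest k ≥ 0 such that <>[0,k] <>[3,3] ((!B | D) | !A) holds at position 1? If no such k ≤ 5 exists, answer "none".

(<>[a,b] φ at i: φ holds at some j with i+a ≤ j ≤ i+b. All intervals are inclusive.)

Scan j = 1,2,… for <>[3,3] ((!B | D) | !A):
  j=1: fails
  j=2: holds
First hit at j=2, so smallest k = 2-1 = 1.

1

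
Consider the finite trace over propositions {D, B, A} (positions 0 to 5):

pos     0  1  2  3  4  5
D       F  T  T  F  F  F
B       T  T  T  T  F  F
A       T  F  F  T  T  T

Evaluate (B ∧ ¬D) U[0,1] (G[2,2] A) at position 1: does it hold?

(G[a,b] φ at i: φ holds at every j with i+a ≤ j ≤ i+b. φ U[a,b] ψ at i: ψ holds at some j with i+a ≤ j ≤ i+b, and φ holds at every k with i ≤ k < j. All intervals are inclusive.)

Need some j in [1,2] with G[2,2] A, and (B ∧ ¬D) at every k in [1,j-1].
  j=1: G[2,2] A holds; no prefix to check → satisfied.

Holds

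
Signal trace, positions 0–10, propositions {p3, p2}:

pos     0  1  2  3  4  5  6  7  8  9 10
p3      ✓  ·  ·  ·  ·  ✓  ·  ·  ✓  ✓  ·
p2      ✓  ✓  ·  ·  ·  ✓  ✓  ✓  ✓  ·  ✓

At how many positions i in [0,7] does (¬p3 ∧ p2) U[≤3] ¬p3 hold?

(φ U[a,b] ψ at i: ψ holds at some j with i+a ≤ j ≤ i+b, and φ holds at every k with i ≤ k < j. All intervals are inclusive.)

6

Evaluate at each i in [0,7]:
  i=0: ✗ (lhs fails at k=0 before rhs at j=1)
  i=1: ✓ (rhs at j=1)
  i=2: ✓ (rhs at j=2)
  i=3: ✓ (rhs at j=3)
  i=4: ✓ (rhs at j=4)
  i=5: ✗ (lhs fails at k=5 before rhs at j=6)
  i=6: ✓ (rhs at j=6)
  i=7: ✓ (rhs at j=7)
Positions where it holds: {1, 2, 3, 4, 6, 7} → 6.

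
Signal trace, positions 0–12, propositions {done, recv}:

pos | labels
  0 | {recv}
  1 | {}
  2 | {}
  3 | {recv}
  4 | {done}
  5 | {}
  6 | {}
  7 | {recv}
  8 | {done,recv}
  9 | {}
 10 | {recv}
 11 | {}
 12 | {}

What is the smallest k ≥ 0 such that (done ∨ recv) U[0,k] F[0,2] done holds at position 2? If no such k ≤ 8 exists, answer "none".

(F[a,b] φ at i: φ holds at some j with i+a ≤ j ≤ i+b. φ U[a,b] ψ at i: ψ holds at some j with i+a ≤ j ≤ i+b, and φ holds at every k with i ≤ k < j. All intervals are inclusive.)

0

Need earliest j ≥ 2 with F[0,2] done, and (done ∨ recv) at every k in [2,j-1].
  j=2: rhs holds (empty prefix). k = 0.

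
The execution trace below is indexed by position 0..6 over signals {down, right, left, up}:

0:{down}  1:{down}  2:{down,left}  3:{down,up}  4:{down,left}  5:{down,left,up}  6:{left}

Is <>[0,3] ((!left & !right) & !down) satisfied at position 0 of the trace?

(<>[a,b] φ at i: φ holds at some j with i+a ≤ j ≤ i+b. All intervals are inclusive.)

Check ((!left & !right) & !down) at each j in [0,3]:
  j=0: false
  j=1: false
  j=2: false
  j=3: false
No position in the window satisfies it → formula fails.

No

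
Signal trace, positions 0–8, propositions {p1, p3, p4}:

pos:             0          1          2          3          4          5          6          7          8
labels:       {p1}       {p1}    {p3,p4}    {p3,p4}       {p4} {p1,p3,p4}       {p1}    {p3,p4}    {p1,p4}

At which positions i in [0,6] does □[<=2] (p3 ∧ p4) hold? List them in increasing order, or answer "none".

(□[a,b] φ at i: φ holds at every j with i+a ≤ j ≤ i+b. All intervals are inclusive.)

Evaluate at each i in [0,6]:
  i=0: ✗ (fails at j=0)
  i=1: ✗ (fails at j=1)
  i=2: ✗ (fails at j=4)
  i=3: ✗ (fails at j=4)
  i=4: ✗ (fails at j=4)
  i=5: ✗ (fails at j=6)
  i=6: ✗ (fails at j=6)

none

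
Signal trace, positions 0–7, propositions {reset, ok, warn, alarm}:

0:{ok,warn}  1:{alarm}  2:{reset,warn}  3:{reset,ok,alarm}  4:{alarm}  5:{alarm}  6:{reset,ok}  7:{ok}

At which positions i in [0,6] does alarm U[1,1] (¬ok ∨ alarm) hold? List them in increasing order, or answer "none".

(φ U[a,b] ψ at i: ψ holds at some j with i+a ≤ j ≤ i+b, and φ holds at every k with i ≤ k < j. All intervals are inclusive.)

1, 3, 4

Evaluate at each i in [0,6]:
  i=0: ✗ (lhs fails at k=0 before rhs at j=1)
  i=1: ✓ (rhs at j=2; lhs holds on [1,1])
  i=2: ✗ (lhs fails at k=2 before rhs at j=3)
  i=3: ✓ (rhs at j=4; lhs holds on [3,3])
  i=4: ✓ (rhs at j=5; lhs holds on [4,4])
  i=5: ✗ (no rhs in [6,6])
  i=6: ✗ (no rhs in [7,7])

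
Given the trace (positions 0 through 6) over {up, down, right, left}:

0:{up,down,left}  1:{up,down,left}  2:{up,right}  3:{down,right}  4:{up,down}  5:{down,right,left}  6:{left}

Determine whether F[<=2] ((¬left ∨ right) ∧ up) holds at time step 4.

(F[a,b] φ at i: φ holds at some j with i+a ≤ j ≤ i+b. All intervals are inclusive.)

Check ((¬left ∨ right) ∧ up) at each j in [4,6]:
  j=4: true
  j=5: false
  j=6: false
Found at j=4 → formula holds.

Yes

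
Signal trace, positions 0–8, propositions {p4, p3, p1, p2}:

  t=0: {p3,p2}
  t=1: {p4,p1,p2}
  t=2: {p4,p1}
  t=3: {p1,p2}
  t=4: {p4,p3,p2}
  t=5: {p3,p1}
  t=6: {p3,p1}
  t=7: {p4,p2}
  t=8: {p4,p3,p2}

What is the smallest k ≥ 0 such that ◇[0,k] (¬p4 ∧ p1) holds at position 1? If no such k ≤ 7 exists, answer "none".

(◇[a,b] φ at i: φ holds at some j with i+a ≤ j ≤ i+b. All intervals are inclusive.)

Scan j = 1,2,… for (¬p4 ∧ p1):
  j=1: fails
  j=2: fails
  j=3: holds
First hit at j=3, so smallest k = 3-1 = 2.

2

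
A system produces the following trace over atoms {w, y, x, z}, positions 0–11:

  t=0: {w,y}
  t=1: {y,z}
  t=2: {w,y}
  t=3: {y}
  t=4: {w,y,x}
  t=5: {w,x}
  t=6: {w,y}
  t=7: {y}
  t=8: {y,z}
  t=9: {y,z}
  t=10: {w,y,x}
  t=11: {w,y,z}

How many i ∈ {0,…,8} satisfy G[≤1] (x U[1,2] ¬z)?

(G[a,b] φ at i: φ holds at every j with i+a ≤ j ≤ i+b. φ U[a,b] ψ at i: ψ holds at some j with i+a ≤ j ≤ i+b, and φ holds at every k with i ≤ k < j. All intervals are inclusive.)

1

Evaluate at each i in [0,8]:
  i=0: ✗ (fails at j=0)
  i=1: ✗ (fails at j=1)
  i=2: ✗ (fails at j=2)
  i=3: ✗ (fails at j=3)
  i=4: ✓ (all of [4,5])
  i=5: ✗ (fails at j=6)
  i=6: ✗ (fails at j=6)
  i=7: ✗ (fails at j=7)
  i=8: ✗ (fails at j=8)
Positions where it holds: {4} → 1.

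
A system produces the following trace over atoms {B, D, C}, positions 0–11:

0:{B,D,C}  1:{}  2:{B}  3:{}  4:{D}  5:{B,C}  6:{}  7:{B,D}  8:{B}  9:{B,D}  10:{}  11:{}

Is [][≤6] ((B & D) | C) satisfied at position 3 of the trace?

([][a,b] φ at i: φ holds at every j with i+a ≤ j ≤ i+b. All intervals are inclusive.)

Check ((B & D) | C) at every j in [3,9]:
  j=3: false
  j=4: false
  j=5: true
  j=6: false
  j=7: true
  j=8: false
  j=9: true
Fails at j=3 → formula fails.

False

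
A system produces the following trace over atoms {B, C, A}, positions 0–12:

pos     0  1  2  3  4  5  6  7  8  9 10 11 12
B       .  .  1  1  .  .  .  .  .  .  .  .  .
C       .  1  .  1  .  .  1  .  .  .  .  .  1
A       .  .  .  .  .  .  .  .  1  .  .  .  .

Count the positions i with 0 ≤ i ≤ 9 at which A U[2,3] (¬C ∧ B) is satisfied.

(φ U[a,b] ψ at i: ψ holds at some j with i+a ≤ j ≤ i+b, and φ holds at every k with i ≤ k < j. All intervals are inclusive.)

Evaluate at each i in [0,9]:
  i=0: ✗ (lhs fails at k=0 before rhs at j=2)
  i=1: ✗ (no rhs in [3,4])
  i=2: ✗ (no rhs in [4,5])
  i=3: ✗ (no rhs in [5,6])
  i=4: ✗ (no rhs in [6,7])
  i=5: ✗ (no rhs in [7,8])
  i=6: ✗ (no rhs in [8,9])
  i=7: ✗ (no rhs in [9,10])
  i=8: ✗ (no rhs in [10,11])
  i=9: ✗ (no rhs in [11,12])
Positions where it holds: {} → 0.

0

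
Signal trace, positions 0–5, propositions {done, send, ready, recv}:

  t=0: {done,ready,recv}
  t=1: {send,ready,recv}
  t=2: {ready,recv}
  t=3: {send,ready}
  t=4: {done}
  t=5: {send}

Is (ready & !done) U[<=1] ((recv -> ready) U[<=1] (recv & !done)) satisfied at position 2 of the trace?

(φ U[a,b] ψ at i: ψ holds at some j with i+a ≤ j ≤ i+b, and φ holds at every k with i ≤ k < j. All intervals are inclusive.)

Need some j in [2,3] with ((recv -> ready) U[<=1] (recv & !done)), and (ready & !done) at every k in [2,j-1].
  j=2: ((recv -> ready) U[<=1] (recv & !done)) holds; no prefix to check → satisfied.

Holds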